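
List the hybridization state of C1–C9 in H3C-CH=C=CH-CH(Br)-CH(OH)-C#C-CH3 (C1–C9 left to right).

C1 sp3, C2 sp2, C3 sp, C4 sp2, C5 sp3, C6 sp3, C7 sp, C8 sp, C9 sp3

C1 has 4 σ bonds: steric number 4 → sp3.
C2 has 3 σ bonds, plus one π bond: steric number 3 → sp2.
C3: 2 σ bonds, plus two π bonds; 2 regions of electron density → sp.
C4 is sp2: 3 σ bonds, plus one π bond, 3 electron-density regions.
C5 carries 4 σ bonds, giving a steric number of 4, so it is sp3.
C6: 4 σ bonds; 4 regions of electron density → sp3.
C7: 2 σ bonds, plus two π bonds; 2 regions of electron density → sp.
C8: 2 σ bonds, plus two π bonds; 2 regions of electron density → sp.
C9 — 4 σ bonds. Steric number 4, so sp3.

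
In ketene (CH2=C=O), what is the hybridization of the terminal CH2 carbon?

sp²

The terminal CH2 carbon carries 3 σ bonds, plus one π bond, giving a steric number of 3, so it is sp2.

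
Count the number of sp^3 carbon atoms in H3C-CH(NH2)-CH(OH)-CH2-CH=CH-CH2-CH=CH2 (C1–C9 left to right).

5

C1: sp3 ✓
C2: sp3 ✓
C3: sp3 ✓
C4: sp3 ✓
C5: sp2
C6: sp2
C7: sp3 ✓
C8: sp2
C9: sp2
C1, C2, C3, C4, C7 → 5 sp3 carbons.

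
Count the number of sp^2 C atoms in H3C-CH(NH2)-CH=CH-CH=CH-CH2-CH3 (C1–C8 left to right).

C1: sp3
C2: sp3
C3: sp2 ✓
C4: sp2 ✓
C5: sp2 ✓
C6: sp2 ✓
C7: sp3
C8: sp3
C3, C4, C5, C6 → 4 sp2 carbons.

4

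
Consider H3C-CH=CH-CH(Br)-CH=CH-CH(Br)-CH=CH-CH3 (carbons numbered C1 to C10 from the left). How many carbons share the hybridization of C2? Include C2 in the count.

6

C2 is sp2 (one π bond).
C1: sp3
C2: sp2 ✓
C3: sp2 ✓
C4: sp3
C5: sp2 ✓
C6: sp2 ✓
C7: sp3
C8: sp2 ✓
C9: sp2 ✓
C10: sp3
6 carbons are sp2.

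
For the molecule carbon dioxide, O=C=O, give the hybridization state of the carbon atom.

Two σ bonds, two π bonds → steric number 2 → sp.

sp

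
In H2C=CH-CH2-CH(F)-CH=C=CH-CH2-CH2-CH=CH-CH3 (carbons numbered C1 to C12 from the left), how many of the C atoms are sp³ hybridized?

C1: sp2
C2: sp2
C3: sp3 ✓
C4: sp3 ✓
C5: sp2
C6: sp
C7: sp2
C8: sp3 ✓
C9: sp3 ✓
C10: sp2
C11: sp2
C12: sp3 ✓
C3, C4, C8, C9, C12 → 5 sp3 carbons.

5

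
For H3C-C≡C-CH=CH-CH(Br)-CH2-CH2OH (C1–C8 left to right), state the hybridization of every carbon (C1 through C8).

C1 — 4 σ bonds. Steric number 4, so sp3.
C2 carries 2 σ bonds, plus two π bonds, giving a steric number of 2, so it is sp.
C3: 2 σ bonds, plus two π bonds; 2 regions of electron density → sp.
C4 — 3 σ bonds, plus one π bond. Steric number 3, so sp2.
C5 carries 3 σ bonds, plus one π bond, giving a steric number of 3, so it is sp2.
C6 has 4 σ bonds: steric number 4 → sp3.
C7 carries 4 σ bonds, giving a steric number of 4, so it is sp3.
C8 carries 4 σ bonds, giving a steric number of 4, so it is sp3.

C1 sp3, C2 sp, C3 sp, C4 sp2, C5 sp2, C6 sp3, C7 sp3, C8 sp3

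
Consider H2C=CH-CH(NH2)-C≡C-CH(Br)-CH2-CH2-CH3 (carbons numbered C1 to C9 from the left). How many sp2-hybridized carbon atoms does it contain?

2

C1: sp2 ✓
C2: sp2 ✓
C3: sp3
C4: sp
C5: sp
C6: sp3
C7: sp3
C8: sp3
C9: sp3
C1, C2 → 2 sp2 carbons.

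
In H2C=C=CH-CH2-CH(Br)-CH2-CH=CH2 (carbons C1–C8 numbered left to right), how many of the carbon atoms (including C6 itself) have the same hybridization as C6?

C6 is sp3 (only σ bonds).
C1: sp2
C2: sp
C3: sp2
C4: sp3 ✓
C5: sp3 ✓
C6: sp3 ✓
C7: sp2
C8: sp2
3 carbons are sp3.

3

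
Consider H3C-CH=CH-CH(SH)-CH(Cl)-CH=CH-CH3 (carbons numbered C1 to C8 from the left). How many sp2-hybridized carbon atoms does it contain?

C1: sp3
C2: sp2 ✓
C3: sp2 ✓
C4: sp3
C5: sp3
C6: sp2 ✓
C7: sp2 ✓
C8: sp3
C2, C3, C6, C7 → 4 sp2 carbons.

4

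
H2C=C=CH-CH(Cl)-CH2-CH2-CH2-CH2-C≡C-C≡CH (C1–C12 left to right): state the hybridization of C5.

sp3

C5 carries 4 σ bonds, giving a steric number of 4, so it is sp3.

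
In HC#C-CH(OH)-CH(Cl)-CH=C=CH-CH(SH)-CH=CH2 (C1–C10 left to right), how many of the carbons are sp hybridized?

3

C1: sp ✓
C2: sp ✓
C3: sp3
C4: sp3
C5: sp2
C6: sp ✓
C7: sp2
C8: sp3
C9: sp2
C10: sp2
C1, C2, C6 → 3 sp carbons.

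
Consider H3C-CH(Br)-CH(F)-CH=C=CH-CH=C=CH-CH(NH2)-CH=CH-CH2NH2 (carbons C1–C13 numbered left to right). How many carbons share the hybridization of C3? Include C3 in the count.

C3 is sp3 (only σ bonds).
C1: sp3 ✓
C2: sp3 ✓
C3: sp3 ✓
C4: sp2
C5: sp
C6: sp2
C7: sp2
C8: sp
C9: sp2
C10: sp3 ✓
C11: sp2
C12: sp2
C13: sp3 ✓
5 carbons are sp3.

5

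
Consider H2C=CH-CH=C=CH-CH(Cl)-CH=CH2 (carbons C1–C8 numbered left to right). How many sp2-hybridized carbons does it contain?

6

C1: sp2 ✓
C2: sp2 ✓
C3: sp2 ✓
C4: sp
C5: sp2 ✓
C6: sp3
C7: sp2 ✓
C8: sp2 ✓
C1, C2, C3, C5, C7, C8 → 6 sp2 carbons.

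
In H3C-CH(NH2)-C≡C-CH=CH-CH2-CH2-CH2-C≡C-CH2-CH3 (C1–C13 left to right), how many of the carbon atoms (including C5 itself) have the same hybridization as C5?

C5 is sp2 (one π bond).
C1: sp3
C2: sp3
C3: sp
C4: sp
C5: sp2 ✓
C6: sp2 ✓
C7: sp3
C8: sp3
C9: sp3
C10: sp
C11: sp
C12: sp3
C13: sp3
2 carbons are sp2.

2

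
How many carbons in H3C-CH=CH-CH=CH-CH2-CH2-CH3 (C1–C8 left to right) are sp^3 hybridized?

C1: sp3 ✓
C2: sp2
C3: sp2
C4: sp2
C5: sp2
C6: sp3 ✓
C7: sp3 ✓
C8: sp3 ✓
C1, C6, C7, C8 → 4 sp3 carbons.

4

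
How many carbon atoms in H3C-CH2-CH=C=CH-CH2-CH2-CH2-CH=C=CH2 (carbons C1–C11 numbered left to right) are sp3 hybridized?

C1: sp3 ✓
C2: sp3 ✓
C3: sp2
C4: sp
C5: sp2
C6: sp3 ✓
C7: sp3 ✓
C8: sp3 ✓
C9: sp2
C10: sp
C11: sp2
C1, C2, C6, C7, C8 → 5 sp3 carbons.

5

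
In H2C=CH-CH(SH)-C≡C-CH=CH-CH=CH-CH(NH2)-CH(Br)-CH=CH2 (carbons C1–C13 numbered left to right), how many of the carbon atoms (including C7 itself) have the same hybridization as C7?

8

C7 is sp2 (one π bond).
C1: sp2 ✓
C2: sp2 ✓
C3: sp3
C4: sp
C5: sp
C6: sp2 ✓
C7: sp2 ✓
C8: sp2 ✓
C9: sp2 ✓
C10: sp3
C11: sp3
C12: sp2 ✓
C13: sp2 ✓
8 carbons are sp2.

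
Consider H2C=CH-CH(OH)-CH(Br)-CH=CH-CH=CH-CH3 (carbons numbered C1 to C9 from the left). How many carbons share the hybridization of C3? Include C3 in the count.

C3 is sp3 (only σ bonds).
C1: sp2
C2: sp2
C3: sp3 ✓
C4: sp3 ✓
C5: sp2
C6: sp2
C7: sp2
C8: sp2
C9: sp3 ✓
3 carbons are sp3.

3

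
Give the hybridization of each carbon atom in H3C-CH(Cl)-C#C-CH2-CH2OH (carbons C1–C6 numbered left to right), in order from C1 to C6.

C1 — 4 σ bonds. Steric number 4, so sp3.
C2 carries 4 σ bonds, giving a steric number of 4, so it is sp3.
C3 (2 σ bonds, plus two π bonds) has steric number 2: sp.
C4 is sp: 2 σ bonds, plus two π bonds, 2 electron-density regions.
C5 is sp3: 4 σ bonds, 4 electron-density regions.
C6 carries 4 σ bonds, giving a steric number of 4, so it is sp3.

C1 sp3, C2 sp3, C3 sp, C4 sp, C5 sp3, C6 sp3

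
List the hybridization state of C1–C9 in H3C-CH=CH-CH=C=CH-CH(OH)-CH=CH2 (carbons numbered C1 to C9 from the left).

C1 sp3, C2 sp2, C3 sp2, C4 sp2, C5 sp, C6 sp2, C7 sp3, C8 sp2, C9 sp2

C1 (4 σ bonds) has steric number 4: sp3.
C2 carries 3 σ bonds, plus one π bond, giving a steric number of 3, so it is sp2.
C3 has 3 σ bonds, plus one π bond: steric number 3 → sp2.
C4 — 3 σ bonds, plus one π bond. Steric number 3, so sp2.
C5: 2 σ bonds, plus two π bonds; 2 regions of electron density → sp.
C6 — 3 σ bonds, plus one π bond. Steric number 3, so sp2.
C7 — 4 σ bonds. Steric number 4, so sp3.
C8 (3 σ bonds, plus one π bond) has steric number 3: sp2.
C9: 3 σ bonds, plus one π bond; 3 regions of electron density → sp2.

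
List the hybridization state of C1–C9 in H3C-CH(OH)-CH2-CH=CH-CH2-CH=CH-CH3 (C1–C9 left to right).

C1 is sp3: 4 σ bonds, 4 electron-density regions.
C2 (4 σ bonds) has steric number 4: sp3.
C3 is sp3: 4 σ bonds, 4 electron-density regions.
C4 is sp2: 3 σ bonds, plus one π bond, 3 electron-density regions.
C5 (3 σ bonds, plus one π bond) has steric number 3: sp2.
C6: 4 σ bonds; 4 regions of electron density → sp3.
C7 — 3 σ bonds, plus one π bond. Steric number 3, so sp2.
C8 has 3 σ bonds, plus one π bond: steric number 3 → sp2.
C9 has 4 σ bonds: steric number 4 → sp3.

C1 sp3, C2 sp3, C3 sp3, C4 sp2, C5 sp2, C6 sp3, C7 sp2, C8 sp2, C9 sp3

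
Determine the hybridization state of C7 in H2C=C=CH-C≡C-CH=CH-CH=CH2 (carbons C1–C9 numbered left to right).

sp²

C7 is sp2: 3 σ bonds, plus one π bond, 3 electron-density regions.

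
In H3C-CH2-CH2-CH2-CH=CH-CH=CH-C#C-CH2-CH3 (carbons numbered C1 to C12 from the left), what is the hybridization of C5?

sp²

C5 is sp2: 3 σ bonds, plus one π bond, 3 electron-density regions.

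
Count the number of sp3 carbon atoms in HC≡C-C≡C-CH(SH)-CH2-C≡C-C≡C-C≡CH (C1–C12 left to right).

C1: sp
C2: sp
C3: sp
C4: sp
C5: sp3 ✓
C6: sp3 ✓
C7: sp
C8: sp
C9: sp
C10: sp
C11: sp
C12: sp
C5, C6 → 2 sp3 carbons.

2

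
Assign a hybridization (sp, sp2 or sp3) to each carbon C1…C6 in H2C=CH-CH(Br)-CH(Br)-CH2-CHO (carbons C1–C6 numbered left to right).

C1: 3 σ bonds, plus one π bond; 3 regions of electron density → sp2.
C2 has 3 σ bonds, plus one π bond: steric number 3 → sp2.
C3 carries 4 σ bonds, giving a steric number of 4, so it is sp3.
C4 carries 4 σ bonds, giving a steric number of 4, so it is sp3.
C5 — 4 σ bonds. Steric number 4, so sp3.
C6 has 3 σ bonds, plus one π bond: steric number 3 → sp2.

C1 sp2, C2 sp2, C3 sp3, C4 sp3, C5 sp3, C6 sp2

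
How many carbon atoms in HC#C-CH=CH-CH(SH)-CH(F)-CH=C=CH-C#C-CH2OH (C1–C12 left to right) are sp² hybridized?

C1: sp
C2: sp
C3: sp2 ✓
C4: sp2 ✓
C5: sp3
C6: sp3
C7: sp2 ✓
C8: sp
C9: sp2 ✓
C10: sp
C11: sp
C12: sp3
C3, C4, C7, C9 → 4 sp2 carbons.

4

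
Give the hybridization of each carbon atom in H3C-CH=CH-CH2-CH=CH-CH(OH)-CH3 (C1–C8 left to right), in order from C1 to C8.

C1 sp3, C2 sp2, C3 sp2, C4 sp3, C5 sp2, C6 sp2, C7 sp3, C8 sp3

C1 is sp3: 4 σ bonds, 4 electron-density regions.
C2: 3 σ bonds, plus one π bond; 3 regions of electron density → sp2.
C3 — 3 σ bonds, plus one π bond. Steric number 3, so sp2.
C4 has 4 σ bonds: steric number 4 → sp3.
C5 is sp2: 3 σ bonds, plus one π bond, 3 electron-density regions.
C6: 3 σ bonds, plus one π bond; 3 regions of electron density → sp2.
C7 (4 σ bonds) has steric number 4: sp3.
C8 has 4 σ bonds: steric number 4 → sp3.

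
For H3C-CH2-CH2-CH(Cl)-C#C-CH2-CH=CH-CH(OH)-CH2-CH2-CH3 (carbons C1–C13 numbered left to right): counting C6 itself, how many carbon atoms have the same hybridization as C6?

C6 is sp (two π bonds).
C1: sp3
C2: sp3
C3: sp3
C4: sp3
C5: sp ✓
C6: sp ✓
C7: sp3
C8: sp2
C9: sp2
C10: sp3
C11: sp3
C12: sp3
C13: sp3
2 carbons are sp.

2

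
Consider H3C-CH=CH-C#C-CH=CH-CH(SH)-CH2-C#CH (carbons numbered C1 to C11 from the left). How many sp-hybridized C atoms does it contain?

4

C1: sp3
C2: sp2
C3: sp2
C4: sp ✓
C5: sp ✓
C6: sp2
C7: sp2
C8: sp3
C9: sp3
C10: sp ✓
C11: sp ✓
C4, C5, C10, C11 → 4 sp carbons.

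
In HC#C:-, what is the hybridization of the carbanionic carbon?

sp

One σ bond + one lone pair = steric number 2 → sp.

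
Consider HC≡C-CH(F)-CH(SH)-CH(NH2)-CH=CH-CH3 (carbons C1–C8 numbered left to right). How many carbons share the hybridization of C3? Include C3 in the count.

C3 is sp3 (only σ bonds).
C1: sp
C2: sp
C3: sp3 ✓
C4: sp3 ✓
C5: sp3 ✓
C6: sp2
C7: sp2
C8: sp3 ✓
4 carbons are sp3.

4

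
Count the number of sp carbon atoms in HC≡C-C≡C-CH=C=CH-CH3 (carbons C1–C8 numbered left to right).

C1: sp ✓
C2: sp ✓
C3: sp ✓
C4: sp ✓
C5: sp2
C6: sp ✓
C7: sp2
C8: sp3
C1, C2, C3, C4, C6 → 5 sp carbons.

5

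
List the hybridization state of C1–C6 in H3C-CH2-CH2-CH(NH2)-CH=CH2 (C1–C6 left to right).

C1 sp3, C2 sp3, C3 sp3, C4 sp3, C5 sp2, C6 sp2

C1 is sp3: 4 σ bonds, 4 electron-density regions.
C2: 4 σ bonds — 4 electron domains, sp3.
C3 has 4 σ bonds: steric number 4 → sp3.
C4 has 4 σ bonds: steric number 4 → sp3.
C5 has 3 σ bonds, plus one π bond: steric number 3 → sp2.
C6 (3 σ bonds, plus one π bond) has steric number 3: sp2.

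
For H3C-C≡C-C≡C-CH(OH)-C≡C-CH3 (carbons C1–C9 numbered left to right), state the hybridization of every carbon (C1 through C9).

C1 sp3, C2 sp, C3 sp, C4 sp, C5 sp, C6 sp3, C7 sp, C8 sp, C9 sp3

C1 is sp3: 4 σ bonds, 4 electron-density regions.
C2 carries 2 σ bonds, plus two π bonds, giving a steric number of 2, so it is sp.
C3 — 2 σ bonds, plus two π bonds. Steric number 2, so sp.
C4 — 2 σ bonds, plus two π bonds. Steric number 2, so sp.
C5: 2 σ bonds, plus two π bonds; 2 regions of electron density → sp.
C6 has 4 σ bonds: steric number 4 → sp3.
C7: 2 σ bonds, plus two π bonds — 2 electron domains, sp.
C8 is sp: 2 σ bonds, plus two π bonds, 2 electron-density regions.
C9 (4 σ bonds) has steric number 4: sp3.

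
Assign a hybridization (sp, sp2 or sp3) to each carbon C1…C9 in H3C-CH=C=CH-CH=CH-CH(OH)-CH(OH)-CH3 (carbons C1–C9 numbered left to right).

C1 sp3, C2 sp2, C3 sp, C4 sp2, C5 sp2, C6 sp2, C7 sp3, C8 sp3, C9 sp3

C1: 4 σ bonds; 4 regions of electron density → sp3.
C2 (3 σ bonds, plus one π bond) has steric number 3: sp2.
C3 carries 2 σ bonds, plus two π bonds, giving a steric number of 2, so it is sp.
C4 is sp2: 3 σ bonds, plus one π bond, 3 electron-density regions.
C5 has 3 σ bonds, plus one π bond: steric number 3 → sp2.
C6 — 3 σ bonds, plus one π bond. Steric number 3, so sp2.
C7 has 4 σ bonds: steric number 4 → sp3.
C8 is sp3: 4 σ bonds, 4 electron-density regions.
C9 (4 σ bonds) has steric number 4: sp3.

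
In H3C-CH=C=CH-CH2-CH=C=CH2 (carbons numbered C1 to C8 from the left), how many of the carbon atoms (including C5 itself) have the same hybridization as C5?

2

C5 is sp3 (only σ bonds).
C1: sp3 ✓
C2: sp2
C3: sp
C4: sp2
C5: sp3 ✓
C6: sp2
C7: sp
C8: sp2
2 carbons are sp3.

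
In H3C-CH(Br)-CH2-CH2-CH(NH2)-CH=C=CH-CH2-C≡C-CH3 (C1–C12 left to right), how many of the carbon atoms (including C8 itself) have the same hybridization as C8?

C8 is sp2 (one π bond).
C1: sp3
C2: sp3
C3: sp3
C4: sp3
C5: sp3
C6: sp2 ✓
C7: sp
C8: sp2 ✓
C9: sp3
C10: sp
C11: sp
C12: sp3
2 carbons are sp2.

2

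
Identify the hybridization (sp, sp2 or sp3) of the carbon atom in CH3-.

sp³

Three σ bonds + one lone pair = steric number 4 → sp3, pyramidal.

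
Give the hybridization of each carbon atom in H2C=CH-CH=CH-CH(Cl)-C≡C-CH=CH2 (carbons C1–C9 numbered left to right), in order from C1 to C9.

C1 has 3 σ bonds, plus one π bond: steric number 3 → sp2.
C2: 3 σ bonds, plus one π bond — 3 electron domains, sp2.
C3 carries 3 σ bonds, plus one π bond, giving a steric number of 3, so it is sp2.
C4 has 3 σ bonds, plus one π bond: steric number 3 → sp2.
C5 — 4 σ bonds. Steric number 4, so sp3.
C6 (2 σ bonds, plus two π bonds) has steric number 2: sp.
C7 — 2 σ bonds, plus two π bonds. Steric number 2, so sp.
C8: 3 σ bonds, plus one π bond — 3 electron domains, sp2.
C9 has 3 σ bonds, plus one π bond: steric number 3 → sp2.

C1 sp2, C2 sp2, C3 sp2, C4 sp2, C5 sp3, C6 sp, C7 sp, C8 sp2, C9 sp2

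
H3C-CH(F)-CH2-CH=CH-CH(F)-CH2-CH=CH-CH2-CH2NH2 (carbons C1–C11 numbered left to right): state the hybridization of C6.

sp^3

C6: 4 σ bonds — 4 electron domains, sp3.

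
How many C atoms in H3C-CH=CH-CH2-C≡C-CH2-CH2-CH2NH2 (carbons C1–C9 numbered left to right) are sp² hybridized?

2

C1: sp3
C2: sp2 ✓
C3: sp2 ✓
C4: sp3
C5: sp
C6: sp
C7: sp3
C8: sp3
C9: sp3
C2, C3 → 2 sp2 carbons.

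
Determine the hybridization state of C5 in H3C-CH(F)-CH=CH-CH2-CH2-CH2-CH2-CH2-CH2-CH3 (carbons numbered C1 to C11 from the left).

sp³

C5: 4 σ bonds; 4 regions of electron density → sp3.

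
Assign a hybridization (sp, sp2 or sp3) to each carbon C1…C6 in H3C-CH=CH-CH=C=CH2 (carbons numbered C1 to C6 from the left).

C1 sp3, C2 sp2, C3 sp2, C4 sp2, C5 sp, C6 sp2

C1: 4 σ bonds; 4 regions of electron density → sp3.
C2: 3 σ bonds, plus one π bond — 3 electron domains, sp2.
C3 — 3 σ bonds, plus one π bond. Steric number 3, so sp2.
C4 carries 3 σ bonds, plus one π bond, giving a steric number of 3, so it is sp2.
C5 has 2 σ bonds, plus two π bonds: steric number 2 → sp.
C6: 3 σ bonds, plus one π bond; 3 regions of electron density → sp2.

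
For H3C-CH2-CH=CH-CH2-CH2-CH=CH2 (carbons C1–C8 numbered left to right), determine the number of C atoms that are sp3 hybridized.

4

C1: sp3 ✓
C2: sp3 ✓
C3: sp2
C4: sp2
C5: sp3 ✓
C6: sp3 ✓
C7: sp2
C8: sp2
C1, C2, C5, C6 → 4 sp3 carbons.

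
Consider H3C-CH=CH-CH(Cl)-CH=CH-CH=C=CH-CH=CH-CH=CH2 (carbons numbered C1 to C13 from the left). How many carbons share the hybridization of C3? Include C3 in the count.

C3 is sp2 (one π bond).
C1: sp3
C2: sp2 ✓
C3: sp2 ✓
C4: sp3
C5: sp2 ✓
C6: sp2 ✓
C7: sp2 ✓
C8: sp
C9: sp2 ✓
C10: sp2 ✓
C11: sp2 ✓
C12: sp2 ✓
C13: sp2 ✓
10 carbons are sp2.

10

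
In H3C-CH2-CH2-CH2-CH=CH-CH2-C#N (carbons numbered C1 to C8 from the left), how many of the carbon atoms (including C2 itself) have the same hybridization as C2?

C2 is sp3 (only σ bonds).
C1: sp3 ✓
C2: sp3 ✓
C3: sp3 ✓
C4: sp3 ✓
C5: sp2
C6: sp2
C7: sp3 ✓
C8: sp
5 carbons are sp3.

5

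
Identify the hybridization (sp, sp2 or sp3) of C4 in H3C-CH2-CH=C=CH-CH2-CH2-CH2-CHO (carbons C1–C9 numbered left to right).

C4 — 2 σ bonds, plus two π bonds. Steric number 2, so sp.

sp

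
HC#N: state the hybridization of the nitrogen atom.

The nitrogen atom (1 σ bond and 1 lone pair, plus two π bonds) has steric number 2: sp.

sp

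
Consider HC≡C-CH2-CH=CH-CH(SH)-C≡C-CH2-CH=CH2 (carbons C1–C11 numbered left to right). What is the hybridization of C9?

sp3

C9 carries 4 σ bonds, giving a steric number of 4, so it is sp3.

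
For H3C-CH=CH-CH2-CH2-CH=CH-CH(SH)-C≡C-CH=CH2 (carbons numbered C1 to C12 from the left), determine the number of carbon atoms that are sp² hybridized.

6

C1: sp3
C2: sp2 ✓
C3: sp2 ✓
C4: sp3
C5: sp3
C6: sp2 ✓
C7: sp2 ✓
C8: sp3
C9: sp
C10: sp
C11: sp2 ✓
C12: sp2 ✓
C2, C3, C6, C7, C11, C12 → 6 sp2 carbons.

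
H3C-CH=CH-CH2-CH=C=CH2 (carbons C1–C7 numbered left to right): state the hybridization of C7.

sp^2

C7: 3 σ bonds, plus one π bond — 3 electron domains, sp2.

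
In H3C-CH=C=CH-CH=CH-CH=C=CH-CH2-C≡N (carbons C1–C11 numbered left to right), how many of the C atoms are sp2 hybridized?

6

C1: sp3
C2: sp2 ✓
C3: sp
C4: sp2 ✓
C5: sp2 ✓
C6: sp2 ✓
C7: sp2 ✓
C8: sp
C9: sp2 ✓
C10: sp3
C11: sp
C2, C4, C5, C6, C7, C9 → 6 sp2 carbons.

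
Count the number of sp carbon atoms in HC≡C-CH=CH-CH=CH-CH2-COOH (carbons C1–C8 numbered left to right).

2

C1: sp ✓
C2: sp ✓
C3: sp2
C4: sp2
C5: sp2
C6: sp2
C7: sp3
C8: sp2
C1, C2 → 2 sp carbons.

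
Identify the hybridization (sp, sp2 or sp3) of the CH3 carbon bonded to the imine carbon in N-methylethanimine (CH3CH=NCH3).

The CH3 carbon bonded to the imine carbon: 4 σ bonds — 4 electron domains, sp3.

sp³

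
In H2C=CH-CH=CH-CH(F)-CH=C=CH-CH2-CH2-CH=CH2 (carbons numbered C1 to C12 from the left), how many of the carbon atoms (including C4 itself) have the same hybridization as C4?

8

C4 is sp2 (one π bond).
C1: sp2 ✓
C2: sp2 ✓
C3: sp2 ✓
C4: sp2 ✓
C5: sp3
C6: sp2 ✓
C7: sp
C8: sp2 ✓
C9: sp3
C10: sp3
C11: sp2 ✓
C12: sp2 ✓
8 carbons are sp2.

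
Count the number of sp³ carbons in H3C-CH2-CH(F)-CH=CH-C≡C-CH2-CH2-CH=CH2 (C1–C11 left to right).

C1: sp3 ✓
C2: sp3 ✓
C3: sp3 ✓
C4: sp2
C5: sp2
C6: sp
C7: sp
C8: sp3 ✓
C9: sp3 ✓
C10: sp2
C11: sp2
C1, C2, C3, C8, C9 → 5 sp3 carbons.

5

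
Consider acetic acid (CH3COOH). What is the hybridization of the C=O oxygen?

sp²

The C=O oxygen has 1 σ bond and 2 lone pairs, plus one π bond: steric number 3 → sp2.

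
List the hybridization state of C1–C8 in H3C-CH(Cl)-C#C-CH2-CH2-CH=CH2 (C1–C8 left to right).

C1 sp3, C2 sp3, C3 sp, C4 sp, C5 sp3, C6 sp3, C7 sp2, C8 sp2

C1 carries 4 σ bonds, giving a steric number of 4, so it is sp3.
C2 is sp3: 4 σ bonds, 4 electron-density regions.
C3: 2 σ bonds, plus two π bonds — 2 electron domains, sp.
C4 (2 σ bonds, plus two π bonds) has steric number 2: sp.
C5: 4 σ bonds — 4 electron domains, sp3.
C6: 4 σ bonds — 4 electron domains, sp3.
C7: 3 σ bonds, plus one π bond; 3 regions of electron density → sp2.
C8 is sp2: 3 σ bonds, plus one π bond, 3 electron-density regions.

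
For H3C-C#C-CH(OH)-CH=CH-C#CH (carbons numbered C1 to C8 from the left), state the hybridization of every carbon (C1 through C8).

C1: 4 σ bonds — 4 electron domains, sp3.
C2: 2 σ bonds, plus two π bonds; 2 regions of electron density → sp.
C3 has 2 σ bonds, plus two π bonds: steric number 2 → sp.
C4 is sp3: 4 σ bonds, 4 electron-density regions.
C5 (3 σ bonds, plus one π bond) has steric number 3: sp2.
C6 is sp2: 3 σ bonds, plus one π bond, 3 electron-density regions.
C7: 2 σ bonds, plus two π bonds; 2 regions of electron density → sp.
C8: 2 σ bonds, plus two π bonds — 2 electron domains, sp.

C1 sp3, C2 sp, C3 sp, C4 sp3, C5 sp2, C6 sp2, C7 sp, C8 sp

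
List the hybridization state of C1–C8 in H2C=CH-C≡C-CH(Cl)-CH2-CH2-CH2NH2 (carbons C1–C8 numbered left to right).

C1 — 3 σ bonds, plus one π bond. Steric number 3, so sp2.
C2: 3 σ bonds, plus one π bond — 3 electron domains, sp2.
C3 has 2 σ bonds, plus two π bonds: steric number 2 → sp.
C4: 2 σ bonds, plus two π bonds — 2 electron domains, sp.
C5 carries 4 σ bonds, giving a steric number of 4, so it is sp3.
C6 carries 4 σ bonds, giving a steric number of 4, so it is sp3.
C7 is sp3: 4 σ bonds, 4 electron-density regions.
C8: 4 σ bonds — 4 electron domains, sp3.

C1 sp2, C2 sp2, C3 sp, C4 sp, C5 sp3, C6 sp3, C7 sp3, C8 sp3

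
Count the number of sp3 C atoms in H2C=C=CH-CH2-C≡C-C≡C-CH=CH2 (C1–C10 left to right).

1

C1: sp2
C2: sp
C3: sp2
C4: sp3 ✓
C5: sp
C6: sp
C7: sp
C8: sp
C9: sp2
C10: sp2
C4 → 1 sp3 carbon.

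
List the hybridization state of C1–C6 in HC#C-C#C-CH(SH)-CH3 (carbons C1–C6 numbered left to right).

C1: 2 σ bonds, plus two π bonds; 2 regions of electron density → sp.
C2 carries 2 σ bonds, plus two π bonds, giving a steric number of 2, so it is sp.
C3 — 2 σ bonds, plus two π bonds. Steric number 2, so sp.
C4 — 2 σ bonds, plus two π bonds. Steric number 2, so sp.
C5: 4 σ bonds; 4 regions of electron density → sp3.
C6: 4 σ bonds; 4 regions of electron density → sp3.

C1 sp, C2 sp, C3 sp, C4 sp, C5 sp3, C6 sp3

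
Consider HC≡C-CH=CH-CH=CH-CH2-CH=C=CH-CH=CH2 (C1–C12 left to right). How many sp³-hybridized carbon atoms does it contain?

1

C1: sp
C2: sp
C3: sp2
C4: sp2
C5: sp2
C6: sp2
C7: sp3 ✓
C8: sp2
C9: sp
C10: sp2
C11: sp2
C12: sp2
C7 → 1 sp3 carbon.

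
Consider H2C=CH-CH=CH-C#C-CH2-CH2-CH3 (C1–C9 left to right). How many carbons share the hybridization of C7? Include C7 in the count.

C7 is sp3 (only σ bonds).
C1: sp2
C2: sp2
C3: sp2
C4: sp2
C5: sp
C6: sp
C7: sp3 ✓
C8: sp3 ✓
C9: sp3 ✓
3 carbons are sp3.

3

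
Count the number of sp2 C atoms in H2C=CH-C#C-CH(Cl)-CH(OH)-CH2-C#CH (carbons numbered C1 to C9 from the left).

C1: sp2 ✓
C2: sp2 ✓
C3: sp
C4: sp
C5: sp3
C6: sp3
C7: sp3
C8: sp
C9: sp
C1, C2 → 2 sp2 carbons.

2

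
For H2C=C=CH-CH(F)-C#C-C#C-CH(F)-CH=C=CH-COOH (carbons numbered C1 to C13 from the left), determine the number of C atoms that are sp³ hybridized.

C1: sp2
C2: sp
C3: sp2
C4: sp3 ✓
C5: sp
C6: sp
C7: sp
C8: sp
C9: sp3 ✓
C10: sp2
C11: sp
C12: sp2
C13: sp2
C4, C9 → 2 sp3 carbons.

2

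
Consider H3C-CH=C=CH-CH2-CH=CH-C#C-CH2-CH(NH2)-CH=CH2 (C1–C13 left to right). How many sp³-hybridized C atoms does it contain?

C1: sp3 ✓
C2: sp2
C3: sp
C4: sp2
C5: sp3 ✓
C6: sp2
C7: sp2
C8: sp
C9: sp
C10: sp3 ✓
C11: sp3 ✓
C12: sp2
C13: sp2
C1, C5, C10, C11 → 4 sp3 carbons.

4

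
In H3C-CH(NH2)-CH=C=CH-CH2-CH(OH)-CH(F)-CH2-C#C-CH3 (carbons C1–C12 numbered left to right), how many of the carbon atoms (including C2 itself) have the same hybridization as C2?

C2 is sp3 (only σ bonds).
C1: sp3 ✓
C2: sp3 ✓
C3: sp2
C4: sp
C5: sp2
C6: sp3 ✓
C7: sp3 ✓
C8: sp3 ✓
C9: sp3 ✓
C10: sp
C11: sp
C12: sp3 ✓
7 carbons are sp3.

7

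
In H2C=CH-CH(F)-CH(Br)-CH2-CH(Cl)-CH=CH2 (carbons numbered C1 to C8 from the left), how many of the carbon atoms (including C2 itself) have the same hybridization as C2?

4

C2 is sp2 (one π bond).
C1: sp2 ✓
C2: sp2 ✓
C3: sp3
C4: sp3
C5: sp3
C6: sp3
C7: sp2 ✓
C8: sp2 ✓
4 carbons are sp2.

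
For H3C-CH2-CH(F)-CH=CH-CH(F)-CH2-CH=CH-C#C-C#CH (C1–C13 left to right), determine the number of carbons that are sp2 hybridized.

C1: sp3
C2: sp3
C3: sp3
C4: sp2 ✓
C5: sp2 ✓
C6: sp3
C7: sp3
C8: sp2 ✓
C9: sp2 ✓
C10: sp
C11: sp
C12: sp
C13: sp
C4, C5, C8, C9 → 4 sp2 carbons.

4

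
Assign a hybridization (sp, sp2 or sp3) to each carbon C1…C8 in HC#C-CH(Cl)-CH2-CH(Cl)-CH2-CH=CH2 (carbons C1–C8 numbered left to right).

C1 sp, C2 sp, C3 sp3, C4 sp3, C5 sp3, C6 sp3, C7 sp2, C8 sp2

C1 carries 2 σ bonds, plus two π bonds, giving a steric number of 2, so it is sp.
C2: 2 σ bonds, plus two π bonds — 2 electron domains, sp.
C3 (4 σ bonds) has steric number 4: sp3.
C4 has 4 σ bonds: steric number 4 → sp3.
C5 (4 σ bonds) has steric number 4: sp3.
C6: 4 σ bonds; 4 regions of electron density → sp3.
C7 is sp2: 3 σ bonds, plus one π bond, 3 electron-density regions.
C8 carries 3 σ bonds, plus one π bond, giving a steric number of 3, so it is sp2.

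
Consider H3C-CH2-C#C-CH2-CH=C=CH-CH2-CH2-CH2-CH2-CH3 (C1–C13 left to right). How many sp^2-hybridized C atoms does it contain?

2

C1: sp3
C2: sp3
C3: sp
C4: sp
C5: sp3
C6: sp2 ✓
C7: sp
C8: sp2 ✓
C9: sp3
C10: sp3
C11: sp3
C12: sp3
C13: sp3
C6, C8 → 2 sp2 carbons.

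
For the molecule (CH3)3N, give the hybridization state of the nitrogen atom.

The nitrogen atom (3 σ bonds and 1 lone pair) has steric number 4: sp3.

sp^3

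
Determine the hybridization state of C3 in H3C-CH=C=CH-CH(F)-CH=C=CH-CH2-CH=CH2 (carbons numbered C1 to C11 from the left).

sp

C3 (2 σ bonds, plus two π bonds) has steric number 2: sp.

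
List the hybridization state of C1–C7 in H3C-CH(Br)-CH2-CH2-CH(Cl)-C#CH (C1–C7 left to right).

C1: 4 σ bonds — 4 electron domains, sp3.
C2 has 4 σ bonds: steric number 4 → sp3.
C3: 4 σ bonds; 4 regions of electron density → sp3.
C4 carries 4 σ bonds, giving a steric number of 4, so it is sp3.
C5 — 4 σ bonds. Steric number 4, so sp3.
C6 (2 σ bonds, plus two π bonds) has steric number 2: sp.
C7 — 2 σ bonds, plus two π bonds. Steric number 2, so sp.

C1 sp3, C2 sp3, C3 sp3, C4 sp3, C5 sp3, C6 sp, C7 sp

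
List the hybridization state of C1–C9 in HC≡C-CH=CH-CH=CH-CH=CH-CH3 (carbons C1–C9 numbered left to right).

C1 sp, C2 sp, C3 sp2, C4 sp2, C5 sp2, C6 sp2, C7 sp2, C8 sp2, C9 sp3

C1 is sp: 2 σ bonds, plus two π bonds, 2 electron-density regions.
C2: 2 σ bonds, plus two π bonds; 2 regions of electron density → sp.
C3 has 3 σ bonds, plus one π bond: steric number 3 → sp2.
C4: 3 σ bonds, plus one π bond; 3 regions of electron density → sp2.
C5: 3 σ bonds, plus one π bond; 3 regions of electron density → sp2.
C6 is sp2: 3 σ bonds, plus one π bond, 3 electron-density regions.
C7 has 3 σ bonds, plus one π bond: steric number 3 → sp2.
C8: 3 σ bonds, plus one π bond — 3 electron domains, sp2.
C9 has 4 σ bonds: steric number 4 → sp3.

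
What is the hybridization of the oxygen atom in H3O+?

sp³

Three σ bonds + one lone pair = steric number 4 → sp3.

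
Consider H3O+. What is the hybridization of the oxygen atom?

Three σ bonds + one lone pair = steric number 4 → sp3.

sp³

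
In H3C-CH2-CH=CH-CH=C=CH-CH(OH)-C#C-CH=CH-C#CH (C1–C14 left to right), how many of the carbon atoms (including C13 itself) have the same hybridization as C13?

5

C13 is sp (two π bonds).
C1: sp3
C2: sp3
C3: sp2
C4: sp2
C5: sp2
C6: sp ✓
C7: sp2
C8: sp3
C9: sp ✓
C10: sp ✓
C11: sp2
C12: sp2
C13: sp ✓
C14: sp ✓
5 carbons are sp.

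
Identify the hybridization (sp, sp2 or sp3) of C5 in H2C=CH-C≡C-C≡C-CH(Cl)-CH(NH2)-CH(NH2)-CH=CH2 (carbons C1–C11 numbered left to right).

sp

C5 (2 σ bonds, plus two π bonds) has steric number 2: sp.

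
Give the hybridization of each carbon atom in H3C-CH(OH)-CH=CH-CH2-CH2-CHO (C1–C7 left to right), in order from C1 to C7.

C1 sp3, C2 sp3, C3 sp2, C4 sp2, C5 sp3, C6 sp3, C7 sp2

C1: 4 σ bonds; 4 regions of electron density → sp3.
C2 is sp3: 4 σ bonds, 4 electron-density regions.
C3 — 3 σ bonds, plus one π bond. Steric number 3, so sp2.
C4 carries 3 σ bonds, plus one π bond, giving a steric number of 3, so it is sp2.
C5: 4 σ bonds — 4 electron domains, sp3.
C6: 4 σ bonds; 4 regions of electron density → sp3.
C7 (3 σ bonds, plus one π bond) has steric number 3: sp2.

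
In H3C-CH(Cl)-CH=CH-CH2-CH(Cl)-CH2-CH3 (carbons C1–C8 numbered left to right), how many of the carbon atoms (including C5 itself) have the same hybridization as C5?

C5 is sp3 (only σ bonds).
C1: sp3 ✓
C2: sp3 ✓
C3: sp2
C4: sp2
C5: sp3 ✓
C6: sp3 ✓
C7: sp3 ✓
C8: sp3 ✓
6 carbons are sp3.

6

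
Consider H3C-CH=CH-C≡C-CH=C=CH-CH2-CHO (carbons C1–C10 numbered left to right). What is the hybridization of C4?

C4 carries 2 σ bonds, plus two π bonds, giving a steric number of 2, so it is sp.

sp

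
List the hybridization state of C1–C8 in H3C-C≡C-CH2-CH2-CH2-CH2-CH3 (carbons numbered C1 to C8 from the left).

C1: 4 σ bonds; 4 regions of electron density → sp3.
C2 carries 2 σ bonds, plus two π bonds, giving a steric number of 2, so it is sp.
C3: 2 σ bonds, plus two π bonds; 2 regions of electron density → sp.
C4 — 4 σ bonds. Steric number 4, so sp3.
C5: 4 σ bonds; 4 regions of electron density → sp3.
C6: 4 σ bonds — 4 electron domains, sp3.
C7: 4 σ bonds — 4 electron domains, sp3.
C8 is sp3: 4 σ bonds, 4 electron-density regions.

C1 sp3, C2 sp, C3 sp, C4 sp3, C5 sp3, C6 sp3, C7 sp3, C8 sp3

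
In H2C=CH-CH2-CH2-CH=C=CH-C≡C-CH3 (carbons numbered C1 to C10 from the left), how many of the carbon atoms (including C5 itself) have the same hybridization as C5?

C5 is sp2 (one π bond).
C1: sp2 ✓
C2: sp2 ✓
C3: sp3
C4: sp3
C5: sp2 ✓
C6: sp
C7: sp2 ✓
C8: sp
C9: sp
C10: sp3
4 carbons are sp2.

4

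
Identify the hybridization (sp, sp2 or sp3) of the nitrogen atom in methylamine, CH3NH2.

Three σ bonds + one lone pair = steric number 4 → sp3.

sp^3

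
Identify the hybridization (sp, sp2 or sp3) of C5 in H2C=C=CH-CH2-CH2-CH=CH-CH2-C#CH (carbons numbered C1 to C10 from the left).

sp3

C5 has 4 σ bonds: steric number 4 → sp3.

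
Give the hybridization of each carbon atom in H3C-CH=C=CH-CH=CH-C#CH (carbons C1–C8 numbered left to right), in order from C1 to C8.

C1 sp3, C2 sp2, C3 sp, C4 sp2, C5 sp2, C6 sp2, C7 sp, C8 sp

C1 carries 4 σ bonds, giving a steric number of 4, so it is sp3.
C2 has 3 σ bonds, plus one π bond: steric number 3 → sp2.
C3 carries 2 σ bonds, plus two π bonds, giving a steric number of 2, so it is sp.
C4: 3 σ bonds, plus one π bond; 3 regions of electron density → sp2.
C5: 3 σ bonds, plus one π bond — 3 electron domains, sp2.
C6 is sp2: 3 σ bonds, plus one π bond, 3 electron-density regions.
C7 — 2 σ bonds, plus two π bonds. Steric number 2, so sp.
C8: 2 σ bonds, plus two π bonds; 2 regions of electron density → sp.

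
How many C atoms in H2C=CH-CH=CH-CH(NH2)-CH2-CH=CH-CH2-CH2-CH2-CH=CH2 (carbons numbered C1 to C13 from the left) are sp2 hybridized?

C1: sp2 ✓
C2: sp2 ✓
C3: sp2 ✓
C4: sp2 ✓
C5: sp3
C6: sp3
C7: sp2 ✓
C8: sp2 ✓
C9: sp3
C10: sp3
C11: sp3
C12: sp2 ✓
C13: sp2 ✓
C1, C2, C3, C4, C7, C8, C12, C13 → 8 sp2 carbons.

8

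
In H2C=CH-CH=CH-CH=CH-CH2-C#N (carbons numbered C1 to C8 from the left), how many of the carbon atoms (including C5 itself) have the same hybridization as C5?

6

C5 is sp2 (one π bond).
C1: sp2 ✓
C2: sp2 ✓
C3: sp2 ✓
C4: sp2 ✓
C5: sp2 ✓
C6: sp2 ✓
C7: sp3
C8: sp
6 carbons are sp2.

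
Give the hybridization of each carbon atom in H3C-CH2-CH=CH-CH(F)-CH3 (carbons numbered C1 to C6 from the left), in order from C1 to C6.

C1 sp3, C2 sp3, C3 sp2, C4 sp2, C5 sp3, C6 sp3

C1 has 4 σ bonds: steric number 4 → sp3.
C2 (4 σ bonds) has steric number 4: sp3.
C3 — 3 σ bonds, plus one π bond. Steric number 3, so sp2.
C4 carries 3 σ bonds, plus one π bond, giving a steric number of 3, so it is sp2.
C5 carries 4 σ bonds, giving a steric number of 4, so it is sp3.
C6 carries 4 σ bonds, giving a steric number of 4, so it is sp3.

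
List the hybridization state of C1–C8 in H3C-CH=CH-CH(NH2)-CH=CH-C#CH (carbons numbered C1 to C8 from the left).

C1 (4 σ bonds) has steric number 4: sp3.
C2 has 3 σ bonds, plus one π bond: steric number 3 → sp2.
C3 is sp2: 3 σ bonds, plus one π bond, 3 electron-density regions.
C4 — 4 σ bonds. Steric number 4, so sp3.
C5 is sp2: 3 σ bonds, plus one π bond, 3 electron-density regions.
C6 is sp2: 3 σ bonds, plus one π bond, 3 electron-density regions.
C7 (2 σ bonds, plus two π bonds) has steric number 2: sp.
C8 carries 2 σ bonds, plus two π bonds, giving a steric number of 2, so it is sp.

C1 sp3, C2 sp2, C3 sp2, C4 sp3, C5 sp2, C6 sp2, C7 sp, C8 sp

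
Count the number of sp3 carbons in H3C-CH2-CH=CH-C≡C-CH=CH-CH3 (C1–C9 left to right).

C1: sp3 ✓
C2: sp3 ✓
C3: sp2
C4: sp2
C5: sp
C6: sp
C7: sp2
C8: sp2
C9: sp3 ✓
C1, C2, C9 → 3 sp3 carbons.

3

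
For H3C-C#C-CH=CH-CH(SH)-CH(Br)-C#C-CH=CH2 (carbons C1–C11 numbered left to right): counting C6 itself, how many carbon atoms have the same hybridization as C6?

C6 is sp3 (only σ bonds).
C1: sp3 ✓
C2: sp
C3: sp
C4: sp2
C5: sp2
C6: sp3 ✓
C7: sp3 ✓
C8: sp
C9: sp
C10: sp2
C11: sp2
3 carbons are sp3.

3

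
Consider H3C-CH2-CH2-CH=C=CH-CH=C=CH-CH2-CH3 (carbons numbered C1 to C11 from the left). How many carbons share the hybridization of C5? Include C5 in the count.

2

C5 is sp (two π bonds).
C1: sp3
C2: sp3
C3: sp3
C4: sp2
C5: sp ✓
C6: sp2
C7: sp2
C8: sp ✓
C9: sp2
C10: sp3
C11: sp3
2 carbons are sp.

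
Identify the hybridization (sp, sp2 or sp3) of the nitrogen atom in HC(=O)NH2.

Amide resonance delocalises the N lone pair; N is planar sp2.

sp^2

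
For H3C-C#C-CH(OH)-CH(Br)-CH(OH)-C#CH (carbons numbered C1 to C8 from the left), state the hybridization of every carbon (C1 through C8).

C1 sp3, C2 sp, C3 sp, C4 sp3, C5 sp3, C6 sp3, C7 sp, C8 sp

C1: 4 σ bonds — 4 electron domains, sp3.
C2 has 2 σ bonds, plus two π bonds: steric number 2 → sp.
C3 is sp: 2 σ bonds, plus two π bonds, 2 electron-density regions.
C4: 4 σ bonds — 4 electron domains, sp3.
C5 — 4 σ bonds. Steric number 4, so sp3.
C6 is sp3: 4 σ bonds, 4 electron-density regions.
C7: 2 σ bonds, plus two π bonds; 2 regions of electron density → sp.
C8 carries 2 σ bonds, plus two π bonds, giving a steric number of 2, so it is sp.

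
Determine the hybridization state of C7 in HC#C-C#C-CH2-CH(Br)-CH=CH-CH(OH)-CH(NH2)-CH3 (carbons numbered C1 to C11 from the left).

sp^2

C7 — 3 σ bonds, plus one π bond. Steric number 3, so sp2.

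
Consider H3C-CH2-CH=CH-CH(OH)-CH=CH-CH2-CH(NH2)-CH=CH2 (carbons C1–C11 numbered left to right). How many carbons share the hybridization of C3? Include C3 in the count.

6

C3 is sp2 (one π bond).
C1: sp3
C2: sp3
C3: sp2 ✓
C4: sp2 ✓
C5: sp3
C6: sp2 ✓
C7: sp2 ✓
C8: sp3
C9: sp3
C10: sp2 ✓
C11: sp2 ✓
6 carbons are sp2.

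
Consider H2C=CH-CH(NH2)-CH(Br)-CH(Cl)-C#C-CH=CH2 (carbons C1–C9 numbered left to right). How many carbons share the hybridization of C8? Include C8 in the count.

C8 is sp2 (one π bond).
C1: sp2 ✓
C2: sp2 ✓
C3: sp3
C4: sp3
C5: sp3
C6: sp
C7: sp
C8: sp2 ✓
C9: sp2 ✓
4 carbons are sp2.

4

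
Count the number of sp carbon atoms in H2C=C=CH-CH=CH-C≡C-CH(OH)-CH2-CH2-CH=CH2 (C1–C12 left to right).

3

C1: sp2
C2: sp ✓
C3: sp2
C4: sp2
C5: sp2
C6: sp ✓
C7: sp ✓
C8: sp3
C9: sp3
C10: sp3
C11: sp2
C12: sp2
C2, C6, C7 → 3 sp carbons.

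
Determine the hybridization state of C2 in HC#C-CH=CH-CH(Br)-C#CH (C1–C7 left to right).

sp

C2: 2 σ bonds, plus two π bonds; 2 regions of electron density → sp.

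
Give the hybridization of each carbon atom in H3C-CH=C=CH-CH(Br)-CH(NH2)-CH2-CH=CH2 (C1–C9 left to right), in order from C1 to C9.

C1: 4 σ bonds — 4 electron domains, sp3.
C2: 3 σ bonds, plus one π bond; 3 regions of electron density → sp2.
C3: 2 σ bonds, plus two π bonds — 2 electron domains, sp.
C4: 3 σ bonds, plus one π bond — 3 electron domains, sp2.
C5 — 4 σ bonds. Steric number 4, so sp3.
C6: 4 σ bonds; 4 regions of electron density → sp3.
C7 — 4 σ bonds. Steric number 4, so sp3.
C8 (3 σ bonds, plus one π bond) has steric number 3: sp2.
C9 has 3 σ bonds, plus one π bond: steric number 3 → sp2.

C1 sp3, C2 sp2, C3 sp, C4 sp2, C5 sp3, C6 sp3, C7 sp3, C8 sp2, C9 sp2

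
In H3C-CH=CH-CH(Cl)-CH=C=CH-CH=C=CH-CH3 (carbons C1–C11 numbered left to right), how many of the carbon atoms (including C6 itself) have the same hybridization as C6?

C6 is sp (two π bonds).
C1: sp3
C2: sp2
C3: sp2
C4: sp3
C5: sp2
C6: sp ✓
C7: sp2
C8: sp2
C9: sp ✓
C10: sp2
C11: sp3
2 carbons are sp.

2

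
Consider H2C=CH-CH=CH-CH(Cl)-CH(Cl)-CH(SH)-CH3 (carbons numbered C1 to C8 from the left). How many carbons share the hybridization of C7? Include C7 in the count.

C7 is sp3 (only σ bonds).
C1: sp2
C2: sp2
C3: sp2
C4: sp2
C5: sp3 ✓
C6: sp3 ✓
C7: sp3 ✓
C8: sp3 ✓
4 carbons are sp3.

4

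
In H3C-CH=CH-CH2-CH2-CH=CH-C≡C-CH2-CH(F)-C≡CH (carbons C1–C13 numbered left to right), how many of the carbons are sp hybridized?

4

C1: sp3
C2: sp2
C3: sp2
C4: sp3
C5: sp3
C6: sp2
C7: sp2
C8: sp ✓
C9: sp ✓
C10: sp3
C11: sp3
C12: sp ✓
C13: sp ✓
C8, C9, C12, C13 → 4 sp carbons.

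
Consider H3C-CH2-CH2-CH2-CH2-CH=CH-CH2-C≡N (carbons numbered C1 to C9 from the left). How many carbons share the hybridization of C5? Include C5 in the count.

6

C5 is sp3 (only σ bonds).
C1: sp3 ✓
C2: sp3 ✓
C3: sp3 ✓
C4: sp3 ✓
C5: sp3 ✓
C6: sp2
C7: sp2
C8: sp3 ✓
C9: sp
6 carbons are sp3.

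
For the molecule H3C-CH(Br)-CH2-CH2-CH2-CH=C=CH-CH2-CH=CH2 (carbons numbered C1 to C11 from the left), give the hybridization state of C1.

C1 carries 4 σ bonds, giving a steric number of 4, so it is sp3.

sp³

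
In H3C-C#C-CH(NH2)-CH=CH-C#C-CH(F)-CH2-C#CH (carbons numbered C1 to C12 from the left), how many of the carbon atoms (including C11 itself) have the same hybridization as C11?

C11 is sp (two π bonds).
C1: sp3
C2: sp ✓
C3: sp ✓
C4: sp3
C5: sp2
C6: sp2
C7: sp ✓
C8: sp ✓
C9: sp3
C10: sp3
C11: sp ✓
C12: sp ✓
6 carbons are sp.

6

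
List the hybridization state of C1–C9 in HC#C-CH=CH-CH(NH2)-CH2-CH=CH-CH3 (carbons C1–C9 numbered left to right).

C1 sp, C2 sp, C3 sp2, C4 sp2, C5 sp3, C6 sp3, C7 sp2, C8 sp2, C9 sp3

C1 (2 σ bonds, plus two π bonds) has steric number 2: sp.
C2 has 2 σ bonds, plus two π bonds: steric number 2 → sp.
C3: 3 σ bonds, plus one π bond; 3 regions of electron density → sp2.
C4 has 3 σ bonds, plus one π bond: steric number 3 → sp2.
C5 carries 4 σ bonds, giving a steric number of 4, so it is sp3.
C6 has 4 σ bonds: steric number 4 → sp3.
C7 — 3 σ bonds, plus one π bond. Steric number 3, so sp2.
C8 (3 σ bonds, plus one π bond) has steric number 3: sp2.
C9: 4 σ bonds — 4 electron domains, sp3.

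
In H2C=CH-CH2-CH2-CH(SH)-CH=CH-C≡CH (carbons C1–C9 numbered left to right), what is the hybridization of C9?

sp

C9: 2 σ bonds, plus two π bonds — 2 electron domains, sp.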